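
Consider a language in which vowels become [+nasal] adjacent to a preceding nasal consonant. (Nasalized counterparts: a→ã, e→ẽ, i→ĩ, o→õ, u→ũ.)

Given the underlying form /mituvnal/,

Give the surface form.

[mĩtuvnãl]

/i/ after nasal /m/ → [ĩ]
/a/ after nasal /n/ → [ã]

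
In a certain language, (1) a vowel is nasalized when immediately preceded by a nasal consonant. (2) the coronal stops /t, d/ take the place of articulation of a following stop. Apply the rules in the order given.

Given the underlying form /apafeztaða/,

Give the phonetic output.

[apafeztaða]

Rule 1: no segment meets the rule's conditions; no change.
After rule 1: apafeztaða
Rule 2: no segment meets the rule's conditions; no change.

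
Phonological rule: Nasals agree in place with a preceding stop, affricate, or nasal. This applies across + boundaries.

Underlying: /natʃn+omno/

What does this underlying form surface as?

[natʃɲ+ommo]

/n/ after /tʃ/ (palatal) → [ɲ]
/n/ after /m/ (labial) → [m]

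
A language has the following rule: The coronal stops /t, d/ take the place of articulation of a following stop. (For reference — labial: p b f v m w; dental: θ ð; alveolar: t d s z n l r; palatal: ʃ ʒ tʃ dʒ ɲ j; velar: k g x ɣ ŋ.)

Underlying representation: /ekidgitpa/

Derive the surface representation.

[ekiggippa]

/d/ before /g/ (velar) → [g]
/t/ before /p/ (labial) → [p]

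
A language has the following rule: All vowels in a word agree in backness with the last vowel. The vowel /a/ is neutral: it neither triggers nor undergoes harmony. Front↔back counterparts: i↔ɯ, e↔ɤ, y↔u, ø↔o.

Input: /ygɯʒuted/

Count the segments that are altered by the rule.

2

/ɯ/ harmonizes with /e/ ([-back]) → [i]
/u/ harmonizes with /e/ ([-back]) → [y]
2 segments change.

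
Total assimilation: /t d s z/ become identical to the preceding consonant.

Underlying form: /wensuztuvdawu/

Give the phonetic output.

[wennuzzuvvawu]

/s/ after /n/ → [n] (total assimilation)
/t/ after /z/ → [z] (total assimilation)
/d/ after /v/ → [v] (total assimilation)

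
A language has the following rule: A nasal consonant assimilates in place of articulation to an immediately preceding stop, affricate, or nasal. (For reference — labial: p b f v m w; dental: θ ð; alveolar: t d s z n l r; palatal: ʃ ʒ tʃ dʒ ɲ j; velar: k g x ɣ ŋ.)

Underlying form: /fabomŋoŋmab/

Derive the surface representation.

/ŋ/ after /m/ (labial) → [m]
/m/ after /ŋ/ (velar) → [ŋ]

[fabommoŋŋab]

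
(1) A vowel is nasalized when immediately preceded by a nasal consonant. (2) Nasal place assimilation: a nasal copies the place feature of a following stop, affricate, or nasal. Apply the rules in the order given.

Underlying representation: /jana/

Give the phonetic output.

Rule 1: /a/ after nasal /n/ → [ã]
After rule 1: janã
Rule 2: no segment meets the rule's conditions; no change.

[janã]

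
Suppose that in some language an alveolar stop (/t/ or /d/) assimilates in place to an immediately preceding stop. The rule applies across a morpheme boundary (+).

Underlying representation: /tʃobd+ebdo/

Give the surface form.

/d/ after /b/ (labial) → [b]
/d/ after /b/ (labial) → [b]

[tʃobb+ebbo]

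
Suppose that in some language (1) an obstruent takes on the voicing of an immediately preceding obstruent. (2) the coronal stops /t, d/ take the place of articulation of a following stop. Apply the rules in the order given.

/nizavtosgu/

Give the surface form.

[nizavdosku]

Rule 1: /t/ after /v/ (voiced) → [d]
Rule 1: /g/ after /s/ (voiceless) → [k]
After rule 1: nizavdosku
Rule 2: no segment meets the rule's conditions; no change.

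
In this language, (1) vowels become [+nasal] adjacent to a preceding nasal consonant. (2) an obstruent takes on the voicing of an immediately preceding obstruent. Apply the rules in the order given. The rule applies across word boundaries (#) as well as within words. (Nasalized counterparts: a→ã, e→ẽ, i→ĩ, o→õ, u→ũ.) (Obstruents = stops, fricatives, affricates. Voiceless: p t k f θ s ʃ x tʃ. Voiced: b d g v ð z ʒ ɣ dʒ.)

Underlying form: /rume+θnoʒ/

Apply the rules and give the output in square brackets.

[rumẽ+θnõʒ]

Rule 1: /e/ after nasal /m/ → [ẽ]
Rule 1: /o/ after nasal /n/ → [õ]
After rule 1: rumẽ+θnõʒ
Rule 2: no segment meets the rule's conditions; no change.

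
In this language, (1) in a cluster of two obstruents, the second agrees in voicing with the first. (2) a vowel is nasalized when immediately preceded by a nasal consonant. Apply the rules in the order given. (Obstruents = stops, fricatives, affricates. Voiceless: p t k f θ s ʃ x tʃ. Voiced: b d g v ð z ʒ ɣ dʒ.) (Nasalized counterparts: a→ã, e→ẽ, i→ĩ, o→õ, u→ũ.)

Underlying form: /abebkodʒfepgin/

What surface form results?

Rule 1: /k/ after /b/ (voiced) → [g]
Rule 1: /f/ after /dʒ/ (voiced) → [v]
Rule 1: /g/ after /p/ (voiceless) → [k]
After rule 1: abebgodʒvepkin
Rule 2: no segment meets the rule's conditions; no change.

[abebgodʒvepkin]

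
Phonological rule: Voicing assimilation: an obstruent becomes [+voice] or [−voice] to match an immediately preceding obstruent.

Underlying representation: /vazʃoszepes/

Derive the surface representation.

/ʃ/ after /z/ (voiced) → [ʒ]
/z/ after /s/ (voiceless) → [s]

[vazʒossepes]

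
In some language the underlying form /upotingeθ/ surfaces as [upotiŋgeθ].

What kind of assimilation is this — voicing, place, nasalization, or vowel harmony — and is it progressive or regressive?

/n/→[ŋ].
Each target copies a feature from the following segment, so the direction is regressive.

place assimilation, regressive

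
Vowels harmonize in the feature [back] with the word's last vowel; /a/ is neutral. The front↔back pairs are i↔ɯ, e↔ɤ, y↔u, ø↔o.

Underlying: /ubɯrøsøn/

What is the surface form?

[ybirøsøn]

/u/ harmonizes with /ø/ ([-back]) → [y]
/ɯ/ harmonizes with /ø/ ([-back]) → [i]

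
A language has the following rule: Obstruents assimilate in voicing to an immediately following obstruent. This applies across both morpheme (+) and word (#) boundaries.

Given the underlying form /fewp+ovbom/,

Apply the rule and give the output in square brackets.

no segment meets the rule's conditions; no change.

[fewp+ovbom]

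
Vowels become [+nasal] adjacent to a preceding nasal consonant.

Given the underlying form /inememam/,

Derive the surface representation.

[inẽmẽmãm]

/e/ after nasal /n/ → [ẽ]
/e/ after nasal /m/ → [ẽ]
/a/ after nasal /m/ → [ã]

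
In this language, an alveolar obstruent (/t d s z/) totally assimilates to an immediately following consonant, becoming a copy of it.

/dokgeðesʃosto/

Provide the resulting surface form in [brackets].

[dokgeðeʃʃotto]

/s/ before /ʃ/ → [ʃ] (total assimilation)
/s/ before /t/ → [t] (total assimilation)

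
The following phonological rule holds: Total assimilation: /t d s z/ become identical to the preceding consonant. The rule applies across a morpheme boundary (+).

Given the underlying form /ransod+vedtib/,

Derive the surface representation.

[rannod+veddib]

/s/ after /n/ → [n] (total assimilation)
/t/ after /d/ → [d] (total assimilation)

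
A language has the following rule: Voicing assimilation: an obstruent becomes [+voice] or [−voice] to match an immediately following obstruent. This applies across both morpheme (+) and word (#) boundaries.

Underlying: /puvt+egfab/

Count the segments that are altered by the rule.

2

/v/ before /t/ (voiceless) → [f]
/g/ before /f/ (voiceless) → [k]
2 segments change.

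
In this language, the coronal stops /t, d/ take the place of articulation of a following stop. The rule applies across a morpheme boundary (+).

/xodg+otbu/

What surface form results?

/d/ before /g/ (velar) → [g]
/t/ before /b/ (labial) → [p]

[xogg+opbu]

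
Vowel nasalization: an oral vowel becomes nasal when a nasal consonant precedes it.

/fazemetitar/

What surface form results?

[fazemẽtitar]

/e/ after nasal /m/ → [ẽ]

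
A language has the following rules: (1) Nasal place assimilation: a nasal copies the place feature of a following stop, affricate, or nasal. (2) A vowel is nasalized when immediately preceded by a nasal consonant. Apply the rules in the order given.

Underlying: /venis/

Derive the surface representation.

[venĩs]

Rule 1: no segment meets the rule's conditions; no change.
After rule 1: venis
Rule 2: /i/ after nasal /n/ → [ĩ]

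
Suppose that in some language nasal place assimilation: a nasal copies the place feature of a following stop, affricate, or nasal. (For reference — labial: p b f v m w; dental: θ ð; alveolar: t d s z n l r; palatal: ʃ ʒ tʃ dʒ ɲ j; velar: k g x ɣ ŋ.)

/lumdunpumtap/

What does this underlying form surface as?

/m/ before /d/ (alveolar) → [n]
/n/ before /p/ (labial) → [m]
/m/ before /t/ (alveolar) → [n]

[lundumpuntap]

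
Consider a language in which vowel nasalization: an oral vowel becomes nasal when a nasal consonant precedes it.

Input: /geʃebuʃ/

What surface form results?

[geʃebuʃ]

no segment meets the rule's conditions; no change.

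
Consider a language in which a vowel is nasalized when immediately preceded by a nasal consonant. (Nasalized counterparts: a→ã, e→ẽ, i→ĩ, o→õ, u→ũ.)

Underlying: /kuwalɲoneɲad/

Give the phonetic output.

/o/ after nasal /ɲ/ → [õ]
/e/ after nasal /n/ → [ẽ]
/a/ after nasal /ɲ/ → [ã]

[kuwalɲõnẽɲãd]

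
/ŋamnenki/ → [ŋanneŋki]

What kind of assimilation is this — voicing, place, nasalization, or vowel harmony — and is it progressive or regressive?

place assimilation, regressive

/m/→[n] /n/→[ŋ].
Each target copies a feature from the following segment, so the direction is regressive.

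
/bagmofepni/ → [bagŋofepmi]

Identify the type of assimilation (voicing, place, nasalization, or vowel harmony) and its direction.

/m/→[ŋ] /n/→[m].
Each target copies a feature from the preceding segment, so the direction is progressive.

place assimilation, progressive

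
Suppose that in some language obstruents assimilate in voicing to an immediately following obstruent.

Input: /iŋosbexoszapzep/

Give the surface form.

/s/ before /b/ (voiced) → [z]
/s/ before /z/ (voiced) → [z]
/p/ before /z/ (voiced) → [b]

[iŋozbexozzabzep]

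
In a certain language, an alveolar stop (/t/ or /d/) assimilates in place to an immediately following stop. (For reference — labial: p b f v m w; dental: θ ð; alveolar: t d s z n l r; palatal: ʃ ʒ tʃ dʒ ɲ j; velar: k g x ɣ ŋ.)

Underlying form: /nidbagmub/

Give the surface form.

/d/ before /b/ (labial) → [b]

[nibbagmub]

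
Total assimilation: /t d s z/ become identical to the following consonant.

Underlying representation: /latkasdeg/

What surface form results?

/t/ before /k/ → [k] (total assimilation)
/s/ before /d/ → [d] (total assimilation)

[lakkaddeg]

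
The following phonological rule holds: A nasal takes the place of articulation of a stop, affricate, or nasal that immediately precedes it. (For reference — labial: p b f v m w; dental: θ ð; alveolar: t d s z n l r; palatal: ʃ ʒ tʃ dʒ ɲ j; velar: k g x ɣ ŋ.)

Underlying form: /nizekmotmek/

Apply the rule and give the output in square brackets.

/m/ after /k/ (velar) → [ŋ]
/m/ after /t/ (alveolar) → [n]

[nizekŋotnek]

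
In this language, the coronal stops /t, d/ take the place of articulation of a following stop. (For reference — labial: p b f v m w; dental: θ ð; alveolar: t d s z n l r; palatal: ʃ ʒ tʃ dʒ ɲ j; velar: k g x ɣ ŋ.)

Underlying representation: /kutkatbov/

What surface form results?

/t/ before /k/ (velar) → [k]
/t/ before /b/ (labial) → [p]

[kukkapbov]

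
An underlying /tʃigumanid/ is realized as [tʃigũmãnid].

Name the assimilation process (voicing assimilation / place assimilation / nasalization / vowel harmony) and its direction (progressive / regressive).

nasalization, regressive

/u/→[ũ] /a/→[ã].
Each target copies a feature from the following segment, so the direction is regressive.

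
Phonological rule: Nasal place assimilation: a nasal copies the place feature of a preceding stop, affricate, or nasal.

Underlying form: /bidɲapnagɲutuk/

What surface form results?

[bidnapmagŋutuk]

/ɲ/ after /d/ (alveolar) → [n]
/n/ after /p/ (labial) → [m]
/ɲ/ after /g/ (velar) → [ŋ]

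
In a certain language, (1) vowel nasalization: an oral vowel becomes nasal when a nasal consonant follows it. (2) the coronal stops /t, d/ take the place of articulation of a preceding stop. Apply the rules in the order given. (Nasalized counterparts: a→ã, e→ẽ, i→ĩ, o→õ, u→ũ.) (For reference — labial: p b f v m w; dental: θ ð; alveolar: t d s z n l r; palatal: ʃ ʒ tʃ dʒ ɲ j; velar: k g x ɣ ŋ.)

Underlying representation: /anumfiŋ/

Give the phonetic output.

Rule 1: /a/ before nasal /n/ → [ã]
Rule 1: /u/ before nasal /m/ → [ũ]
Rule 1: /i/ before nasal /ŋ/ → [ĩ]
After rule 1: ãnũmfĩŋ
Rule 2: no segment meets the rule's conditions; no change.

[ãnũmfĩŋ]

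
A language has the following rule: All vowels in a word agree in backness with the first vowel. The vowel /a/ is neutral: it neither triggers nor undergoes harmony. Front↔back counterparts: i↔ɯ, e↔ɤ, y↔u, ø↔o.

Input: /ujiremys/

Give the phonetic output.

[ujɯrɤmus]

/i/ harmonizes with /u/ ([+back]) → [ɯ]
/e/ harmonizes with /u/ ([+back]) → [ɤ]
/y/ harmonizes with /u/ ([+back]) → [u]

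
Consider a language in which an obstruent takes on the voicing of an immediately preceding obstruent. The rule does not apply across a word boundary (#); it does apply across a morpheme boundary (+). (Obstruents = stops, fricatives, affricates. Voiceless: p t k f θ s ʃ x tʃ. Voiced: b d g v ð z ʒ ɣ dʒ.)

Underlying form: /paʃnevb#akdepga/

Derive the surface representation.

[paʃnevb#aktepka]

/d/ after /k/ (voiceless) → [t]
/g/ after /p/ (voiceless) → [k]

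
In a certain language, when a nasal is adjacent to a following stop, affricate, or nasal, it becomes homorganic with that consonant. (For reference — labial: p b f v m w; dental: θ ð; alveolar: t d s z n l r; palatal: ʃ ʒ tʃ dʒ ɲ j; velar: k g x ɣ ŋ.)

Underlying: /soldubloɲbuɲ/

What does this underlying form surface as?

[soldublombuɲ]

/ɲ/ before /b/ (labial) → [m]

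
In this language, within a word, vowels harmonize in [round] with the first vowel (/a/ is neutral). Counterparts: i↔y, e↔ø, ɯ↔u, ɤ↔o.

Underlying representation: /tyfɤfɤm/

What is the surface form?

/ɤ/ harmonizes with /y/ ([+round]) → [o]
/ɤ/ harmonizes with /y/ ([+round]) → [o]

[tyfofom]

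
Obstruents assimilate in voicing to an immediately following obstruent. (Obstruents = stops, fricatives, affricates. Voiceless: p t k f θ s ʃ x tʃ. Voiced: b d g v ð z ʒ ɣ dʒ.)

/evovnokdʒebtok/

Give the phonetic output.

[evovnogdʒeptok]

/k/ before /dʒ/ (voiced) → [g]
/b/ before /t/ (voiceless) → [p]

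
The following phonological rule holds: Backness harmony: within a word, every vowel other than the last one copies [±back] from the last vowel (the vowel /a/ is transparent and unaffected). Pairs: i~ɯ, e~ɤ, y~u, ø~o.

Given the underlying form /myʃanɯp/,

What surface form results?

[muʃanɯp]

/y/ harmonizes with /ɯ/ ([+back]) → [u]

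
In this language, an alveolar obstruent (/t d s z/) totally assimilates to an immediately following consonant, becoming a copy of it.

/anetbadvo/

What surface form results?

[anebbavvo]

/t/ before /b/ → [b] (total assimilation)
/d/ before /v/ → [v] (total assimilation)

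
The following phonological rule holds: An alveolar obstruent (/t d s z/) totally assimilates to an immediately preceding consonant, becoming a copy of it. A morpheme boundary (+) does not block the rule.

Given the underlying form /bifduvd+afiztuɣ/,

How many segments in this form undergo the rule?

/d/ after /f/ → [f] (total assimilation)
/d/ after /v/ → [v] (total assimilation)
/t/ after /z/ → [z] (total assimilation)
3 segments change.

3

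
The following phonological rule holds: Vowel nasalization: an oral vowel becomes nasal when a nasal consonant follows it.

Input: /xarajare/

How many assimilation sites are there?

No segment meets the rule's conditions.

0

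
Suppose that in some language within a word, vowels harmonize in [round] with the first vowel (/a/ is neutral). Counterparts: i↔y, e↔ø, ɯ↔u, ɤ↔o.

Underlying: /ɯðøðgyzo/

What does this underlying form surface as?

/ø/ harmonizes with /ɯ/ ([-round]) → [e]
/y/ harmonizes with /ɯ/ ([-round]) → [i]
/o/ harmonizes with /ɯ/ ([-round]) → [ɤ]

[ɯðeðgizɤ]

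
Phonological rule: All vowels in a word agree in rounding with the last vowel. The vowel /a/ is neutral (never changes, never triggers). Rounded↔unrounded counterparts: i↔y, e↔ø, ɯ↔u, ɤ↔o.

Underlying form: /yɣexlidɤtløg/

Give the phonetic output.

/e/ harmonizes with /ø/ ([+round]) → [ø]
/i/ harmonizes with /ø/ ([+round]) → [y]
/ɤ/ harmonizes with /ø/ ([+round]) → [o]

[yɣøxlydotløg]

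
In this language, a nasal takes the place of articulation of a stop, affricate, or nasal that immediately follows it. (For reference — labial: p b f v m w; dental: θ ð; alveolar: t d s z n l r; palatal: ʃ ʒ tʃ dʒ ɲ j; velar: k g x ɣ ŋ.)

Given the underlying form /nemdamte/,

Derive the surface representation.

/m/ before /d/ (alveolar) → [n]
/m/ before /t/ (alveolar) → [n]

[nendante]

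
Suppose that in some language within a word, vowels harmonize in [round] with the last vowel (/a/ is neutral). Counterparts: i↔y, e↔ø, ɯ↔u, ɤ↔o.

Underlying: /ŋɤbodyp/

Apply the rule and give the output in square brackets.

[ŋobodyp]

/ɤ/ harmonizes with /y/ ([+round]) → [o]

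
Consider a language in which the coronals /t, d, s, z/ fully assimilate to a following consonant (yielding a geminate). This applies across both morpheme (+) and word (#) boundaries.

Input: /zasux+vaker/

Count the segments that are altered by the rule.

No segment meets the rule's conditions.

0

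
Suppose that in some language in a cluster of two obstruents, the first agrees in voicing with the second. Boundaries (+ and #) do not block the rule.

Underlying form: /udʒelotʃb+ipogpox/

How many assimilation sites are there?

/tʃ/ before /b/ (voiced) → [dʒ]
/g/ before /p/ (voiceless) → [k]
2 segments change.

2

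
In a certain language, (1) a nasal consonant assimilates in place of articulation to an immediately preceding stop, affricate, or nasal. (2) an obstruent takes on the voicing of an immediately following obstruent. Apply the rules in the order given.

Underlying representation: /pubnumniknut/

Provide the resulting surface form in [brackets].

Rule 1: /n/ after /b/ (labial) → [m]
Rule 1: /n/ after /m/ (labial) → [m]
Rule 1: /n/ after /k/ (velar) → [ŋ]
After rule 1: pubmummikŋut
Rule 2: no segment meets the rule's conditions; no change.

[pubmummikŋut]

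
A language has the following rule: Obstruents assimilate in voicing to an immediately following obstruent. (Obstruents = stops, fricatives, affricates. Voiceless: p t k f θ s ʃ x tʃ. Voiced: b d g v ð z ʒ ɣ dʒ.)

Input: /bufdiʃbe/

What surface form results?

/f/ before /d/ (voiced) → [v]
/ʃ/ before /b/ (voiced) → [ʒ]

[buvdiʒbe]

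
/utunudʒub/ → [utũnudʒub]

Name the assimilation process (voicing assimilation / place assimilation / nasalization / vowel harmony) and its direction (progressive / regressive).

/u/→[ũ].
Each target copies a feature from the following segment, so the direction is regressive.

nasalization, regressive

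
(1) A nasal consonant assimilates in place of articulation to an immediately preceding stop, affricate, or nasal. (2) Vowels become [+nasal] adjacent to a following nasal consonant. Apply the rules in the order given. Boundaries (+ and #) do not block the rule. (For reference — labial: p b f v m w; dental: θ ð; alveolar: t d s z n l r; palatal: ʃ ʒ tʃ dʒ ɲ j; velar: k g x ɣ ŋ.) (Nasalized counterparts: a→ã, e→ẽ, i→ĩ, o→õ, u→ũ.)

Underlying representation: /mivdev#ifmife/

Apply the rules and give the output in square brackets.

[mivdev#ifmife]

Rule 1: no segment meets the rule's conditions; no change.
After rule 1: mivdev#ifmife
Rule 2: no segment meets the rule's conditions; no change.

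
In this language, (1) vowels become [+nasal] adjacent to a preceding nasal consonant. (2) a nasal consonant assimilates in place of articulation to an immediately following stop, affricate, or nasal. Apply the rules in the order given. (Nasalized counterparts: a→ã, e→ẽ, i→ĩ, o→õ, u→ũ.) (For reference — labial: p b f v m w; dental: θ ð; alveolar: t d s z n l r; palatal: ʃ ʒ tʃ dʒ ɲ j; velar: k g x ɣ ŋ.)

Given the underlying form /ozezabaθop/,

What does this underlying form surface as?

Rule 1: no segment meets the rule's conditions; no change.
After rule 1: ozezabaθop
Rule 2: no segment meets the rule's conditions; no change.

[ozezabaθop]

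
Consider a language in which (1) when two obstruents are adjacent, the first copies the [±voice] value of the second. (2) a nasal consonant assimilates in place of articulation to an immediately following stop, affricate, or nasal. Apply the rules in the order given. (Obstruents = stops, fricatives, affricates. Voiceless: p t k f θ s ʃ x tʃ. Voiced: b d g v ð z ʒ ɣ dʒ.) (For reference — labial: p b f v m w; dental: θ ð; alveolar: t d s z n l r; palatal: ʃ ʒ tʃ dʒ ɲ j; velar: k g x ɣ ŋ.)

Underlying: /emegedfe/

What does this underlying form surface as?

[emegetfe]

Rule 1: /d/ before /f/ (voiceless) → [t]
After rule 1: emegetfe
Rule 2: no segment meets the rule's conditions; no change.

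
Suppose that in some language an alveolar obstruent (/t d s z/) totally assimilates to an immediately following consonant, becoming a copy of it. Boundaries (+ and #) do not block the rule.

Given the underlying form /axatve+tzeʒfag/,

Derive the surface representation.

/t/ before /v/ → [v] (total assimilation)
/t/ before /z/ → [z] (total assimilation)

[axavve+zzeʒfag]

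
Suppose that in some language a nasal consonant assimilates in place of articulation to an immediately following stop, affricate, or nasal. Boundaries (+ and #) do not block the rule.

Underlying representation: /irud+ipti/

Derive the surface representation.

[irud+ipti]

no segment meets the rule's conditions; no change.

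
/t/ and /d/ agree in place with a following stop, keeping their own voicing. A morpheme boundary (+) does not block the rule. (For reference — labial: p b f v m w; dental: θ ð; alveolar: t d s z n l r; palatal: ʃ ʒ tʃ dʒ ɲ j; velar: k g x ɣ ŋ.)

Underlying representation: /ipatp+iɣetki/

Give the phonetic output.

/t/ before /p/ (labial) → [p]
/t/ before /k/ (velar) → [k]

[ipapp+iɣekki]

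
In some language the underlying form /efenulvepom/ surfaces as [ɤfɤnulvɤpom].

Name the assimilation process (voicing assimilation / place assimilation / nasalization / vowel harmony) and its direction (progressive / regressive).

/e/→[ɤ] /e/→[ɤ] /e/→[ɤ].
Vowels agree with the last vowel, so the harmony is regressive.

vowel harmony, regressive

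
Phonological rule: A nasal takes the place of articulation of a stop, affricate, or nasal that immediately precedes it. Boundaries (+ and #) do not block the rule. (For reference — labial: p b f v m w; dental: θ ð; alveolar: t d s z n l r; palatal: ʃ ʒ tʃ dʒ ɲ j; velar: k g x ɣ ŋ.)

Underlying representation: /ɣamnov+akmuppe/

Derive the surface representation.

[ɣammov+akŋuppe]

/n/ after /m/ (labial) → [m]
/m/ after /k/ (velar) → [ŋ]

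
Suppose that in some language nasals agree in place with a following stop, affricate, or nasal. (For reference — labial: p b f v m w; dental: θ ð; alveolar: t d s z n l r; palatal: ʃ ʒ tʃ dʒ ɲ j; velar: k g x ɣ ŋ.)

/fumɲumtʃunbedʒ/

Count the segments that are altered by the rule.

3

/m/ before /ɲ/ (palatal) → [ɲ]
/m/ before /tʃ/ (palatal) → [ɲ]
/n/ before /b/ (labial) → [m]
3 segments change.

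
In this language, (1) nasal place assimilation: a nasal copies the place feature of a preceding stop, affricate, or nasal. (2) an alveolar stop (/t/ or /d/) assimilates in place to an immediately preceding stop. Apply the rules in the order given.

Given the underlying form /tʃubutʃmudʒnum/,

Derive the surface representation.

[tʃubutʃɲudʒɲum]

Rule 1: /m/ after /tʃ/ (palatal) → [ɲ]
Rule 1: /n/ after /dʒ/ (palatal) → [ɲ]
After rule 1: tʃubutʃɲudʒɲum
Rule 2: no segment meets the rule's conditions; no change.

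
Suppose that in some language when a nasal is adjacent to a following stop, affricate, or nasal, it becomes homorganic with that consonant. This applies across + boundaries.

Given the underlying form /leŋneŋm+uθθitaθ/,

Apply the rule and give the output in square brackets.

/ŋ/ before /n/ (alveolar) → [n]
/ŋ/ before /m/ (labial) → [m]

[lennemm+uθθitaθ]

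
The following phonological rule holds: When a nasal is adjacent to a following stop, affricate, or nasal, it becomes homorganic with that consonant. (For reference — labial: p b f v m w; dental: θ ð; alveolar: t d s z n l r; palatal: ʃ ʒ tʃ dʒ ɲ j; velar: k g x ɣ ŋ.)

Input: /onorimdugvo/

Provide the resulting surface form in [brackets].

/m/ before /d/ (alveolar) → [n]

[onorindugvo]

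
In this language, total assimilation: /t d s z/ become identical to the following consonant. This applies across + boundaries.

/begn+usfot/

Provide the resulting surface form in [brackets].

/s/ before /f/ → [f] (total assimilation)

[begn+uffot]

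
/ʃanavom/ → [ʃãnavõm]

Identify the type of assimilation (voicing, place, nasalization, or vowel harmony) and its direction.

/a/→[ã] /o/→[õ].
Each target copies a feature from the following segment, so the direction is regressive.

nasalization, regressive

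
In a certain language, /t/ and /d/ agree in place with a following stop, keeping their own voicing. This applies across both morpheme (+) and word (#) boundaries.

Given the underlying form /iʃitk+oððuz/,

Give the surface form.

/t/ before /k/ (velar) → [k]

[iʃikk+oððuz]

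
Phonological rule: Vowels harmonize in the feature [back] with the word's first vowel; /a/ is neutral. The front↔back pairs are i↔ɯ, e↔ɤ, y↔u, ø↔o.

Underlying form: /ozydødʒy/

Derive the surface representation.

[ozudodʒu]

/y/ harmonizes with /o/ ([+back]) → [u]
/ø/ harmonizes with /o/ ([+back]) → [o]
/y/ harmonizes with /o/ ([+back]) → [u]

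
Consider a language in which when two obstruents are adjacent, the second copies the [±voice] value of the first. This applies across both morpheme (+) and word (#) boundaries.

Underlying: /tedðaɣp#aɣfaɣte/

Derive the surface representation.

/p/ after /ɣ/ (voiced) → [b]
/f/ after /ɣ/ (voiced) → [v]
/t/ after /ɣ/ (voiced) → [d]

[tedðaɣb#aɣvaɣde]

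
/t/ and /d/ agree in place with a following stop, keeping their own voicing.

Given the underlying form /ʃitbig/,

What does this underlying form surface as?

[ʃipbig]

/t/ before /b/ (labial) → [p]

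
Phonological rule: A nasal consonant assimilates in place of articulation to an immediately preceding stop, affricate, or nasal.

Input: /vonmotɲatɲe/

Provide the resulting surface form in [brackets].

/m/ after /n/ (alveolar) → [n]
/ɲ/ after /t/ (alveolar) → [n]
/ɲ/ after /t/ (alveolar) → [n]

[vonnotnatne]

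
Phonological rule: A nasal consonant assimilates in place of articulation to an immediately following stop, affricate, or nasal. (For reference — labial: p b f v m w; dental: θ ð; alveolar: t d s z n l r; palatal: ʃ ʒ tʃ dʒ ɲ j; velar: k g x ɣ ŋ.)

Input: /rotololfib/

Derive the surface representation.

[rotololfib]

no segment meets the rule's conditions; no change.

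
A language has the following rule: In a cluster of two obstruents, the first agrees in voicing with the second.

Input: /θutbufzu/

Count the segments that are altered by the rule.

/t/ before /b/ (voiced) → [d]
/f/ before /z/ (voiced) → [v]
2 segments change.

2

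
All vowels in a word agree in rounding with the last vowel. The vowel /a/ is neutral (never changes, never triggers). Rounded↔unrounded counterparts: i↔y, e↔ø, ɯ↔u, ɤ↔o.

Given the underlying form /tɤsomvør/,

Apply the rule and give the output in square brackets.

[tosomvør]

/ɤ/ harmonizes with /ø/ ([+round]) → [o]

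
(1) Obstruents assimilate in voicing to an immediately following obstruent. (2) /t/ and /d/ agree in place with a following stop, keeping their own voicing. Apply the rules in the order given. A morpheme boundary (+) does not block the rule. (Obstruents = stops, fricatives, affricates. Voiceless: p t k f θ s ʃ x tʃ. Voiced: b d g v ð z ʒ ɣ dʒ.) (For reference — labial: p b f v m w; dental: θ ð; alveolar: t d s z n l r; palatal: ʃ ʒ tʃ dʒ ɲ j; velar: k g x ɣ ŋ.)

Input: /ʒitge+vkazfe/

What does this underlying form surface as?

Rule 1: /t/ before /g/ (voiced) → [d]
Rule 1: /v/ before /k/ (voiceless) → [f]
Rule 1: /z/ before /f/ (voiceless) → [s]
After rule 1: ʒidge+fkasfe
Rule 2: /d/ before /g/ (velar) → [g]

[ʒigge+fkasfe]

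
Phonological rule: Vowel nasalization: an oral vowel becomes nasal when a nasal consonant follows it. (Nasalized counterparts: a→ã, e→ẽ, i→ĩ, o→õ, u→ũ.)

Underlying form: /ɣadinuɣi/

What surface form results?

[ɣadĩnuɣi]

/i/ before nasal /n/ → [ĩ]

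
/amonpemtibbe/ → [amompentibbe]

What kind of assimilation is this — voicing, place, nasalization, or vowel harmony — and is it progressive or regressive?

place assimilation, regressive

/n/→[m] /m/→[n].
Each target copies a feature from the following segment, so the direction is regressive.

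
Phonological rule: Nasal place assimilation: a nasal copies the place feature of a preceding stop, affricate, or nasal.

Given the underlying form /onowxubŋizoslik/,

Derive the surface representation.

[onowxubmizoslik]

/ŋ/ after /b/ (labial) → [m]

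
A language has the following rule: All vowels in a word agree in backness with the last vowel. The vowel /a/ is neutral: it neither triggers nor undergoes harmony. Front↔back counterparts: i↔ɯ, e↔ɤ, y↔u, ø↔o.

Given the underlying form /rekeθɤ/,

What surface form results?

/e/ harmonizes with /ɤ/ ([+back]) → [ɤ]
/e/ harmonizes with /ɤ/ ([+back]) → [ɤ]

[rɤkɤθɤ]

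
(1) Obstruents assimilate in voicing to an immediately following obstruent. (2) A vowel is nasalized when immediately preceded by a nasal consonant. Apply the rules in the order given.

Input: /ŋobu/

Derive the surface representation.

Rule 1: no segment meets the rule's conditions; no change.
After rule 1: ŋobu
Rule 2: /o/ after nasal /ŋ/ → [õ]

[ŋõbu]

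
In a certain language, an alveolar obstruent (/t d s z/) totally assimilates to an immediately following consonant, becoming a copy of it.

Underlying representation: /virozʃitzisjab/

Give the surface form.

[viroʃʃizzijjab]

/z/ before /ʃ/ → [ʃ] (total assimilation)
/t/ before /z/ → [z] (total assimilation)
/s/ before /j/ → [j] (total assimilation)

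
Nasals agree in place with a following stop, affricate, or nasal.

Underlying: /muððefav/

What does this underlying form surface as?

no segment meets the rule's conditions; no change.

[muððefav]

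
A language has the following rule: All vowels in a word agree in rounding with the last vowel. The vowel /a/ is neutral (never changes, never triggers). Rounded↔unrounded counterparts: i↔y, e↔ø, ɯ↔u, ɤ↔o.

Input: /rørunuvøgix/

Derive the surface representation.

[rerɯnɯvegix]

/ø/ harmonizes with /i/ ([-round]) → [e]
/u/ harmonizes with /i/ ([-round]) → [ɯ]
/u/ harmonizes with /i/ ([-round]) → [ɯ]
/ø/ harmonizes with /i/ ([-round]) → [e]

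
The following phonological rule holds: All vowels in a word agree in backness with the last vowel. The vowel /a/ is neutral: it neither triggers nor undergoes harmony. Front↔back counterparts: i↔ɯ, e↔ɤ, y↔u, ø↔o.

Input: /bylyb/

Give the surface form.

[bylyb]

no segment meets the rule's conditions; no change.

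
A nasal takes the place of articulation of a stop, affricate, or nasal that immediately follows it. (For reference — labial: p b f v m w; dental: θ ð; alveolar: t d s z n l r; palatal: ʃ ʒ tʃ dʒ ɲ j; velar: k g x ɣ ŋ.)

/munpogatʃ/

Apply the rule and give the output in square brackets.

/n/ before /p/ (labial) → [m]

[mumpogatʃ]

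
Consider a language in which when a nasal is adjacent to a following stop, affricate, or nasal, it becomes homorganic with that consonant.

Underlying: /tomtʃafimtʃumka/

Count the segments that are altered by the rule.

3

/m/ before /tʃ/ (palatal) → [ɲ]
/m/ before /tʃ/ (palatal) → [ɲ]
/m/ before /k/ (velar) → [ŋ]
3 segments change.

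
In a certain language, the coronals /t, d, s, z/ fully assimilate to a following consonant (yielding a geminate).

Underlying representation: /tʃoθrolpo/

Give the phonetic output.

[tʃoθrolpo]

no segment meets the rule's conditions; no change.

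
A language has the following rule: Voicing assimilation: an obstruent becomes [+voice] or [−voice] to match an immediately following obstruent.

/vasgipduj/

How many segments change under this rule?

/s/ before /g/ (voiced) → [z]
/p/ before /d/ (voiced) → [b]
2 segments change.

2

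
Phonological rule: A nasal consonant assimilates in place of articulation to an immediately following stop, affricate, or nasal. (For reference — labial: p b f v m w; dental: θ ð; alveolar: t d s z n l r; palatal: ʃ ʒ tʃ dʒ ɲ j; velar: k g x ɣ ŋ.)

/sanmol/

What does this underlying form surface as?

/n/ before /m/ (labial) → [m]

[sammol]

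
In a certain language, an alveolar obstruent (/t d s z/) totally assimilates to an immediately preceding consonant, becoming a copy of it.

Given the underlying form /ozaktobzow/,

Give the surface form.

/t/ after /k/ → [k] (total assimilation)
/z/ after /b/ → [b] (total assimilation)

[ozakkobbow]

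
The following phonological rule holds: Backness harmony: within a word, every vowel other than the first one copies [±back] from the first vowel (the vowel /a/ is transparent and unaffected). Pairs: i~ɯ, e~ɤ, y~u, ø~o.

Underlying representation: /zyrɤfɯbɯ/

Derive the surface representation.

[zyrefibi]

/ɤ/ harmonizes with /y/ ([-back]) → [e]
/ɯ/ harmonizes with /y/ ([-back]) → [i]
/ɯ/ harmonizes with /y/ ([-back]) → [i]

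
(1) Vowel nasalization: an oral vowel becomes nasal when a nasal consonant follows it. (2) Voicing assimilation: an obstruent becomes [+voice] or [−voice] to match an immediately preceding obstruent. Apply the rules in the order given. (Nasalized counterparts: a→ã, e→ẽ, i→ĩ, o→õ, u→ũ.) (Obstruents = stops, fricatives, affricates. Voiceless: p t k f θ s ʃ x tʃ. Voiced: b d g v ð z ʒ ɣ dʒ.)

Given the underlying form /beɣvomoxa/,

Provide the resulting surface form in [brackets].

Rule 1: /o/ before nasal /m/ → [õ]
After rule 1: beɣvõmoxa
Rule 2: no segment meets the rule's conditions; no change.

[beɣvõmoxa]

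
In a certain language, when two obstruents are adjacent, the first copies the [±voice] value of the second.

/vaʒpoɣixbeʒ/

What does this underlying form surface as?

[vaʃpoɣiɣbeʒ]

/ʒ/ before /p/ (voiceless) → [ʃ]
/x/ before /b/ (voiced) → [ɣ]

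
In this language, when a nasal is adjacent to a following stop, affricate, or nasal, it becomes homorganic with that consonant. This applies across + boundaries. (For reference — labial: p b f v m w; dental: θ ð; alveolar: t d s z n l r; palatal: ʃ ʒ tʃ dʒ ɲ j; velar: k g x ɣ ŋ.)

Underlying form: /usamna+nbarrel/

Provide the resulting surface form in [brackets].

/m/ before /n/ (alveolar) → [n]
/n/ before /b/ (labial) → [m]

[usanna+mbarrel]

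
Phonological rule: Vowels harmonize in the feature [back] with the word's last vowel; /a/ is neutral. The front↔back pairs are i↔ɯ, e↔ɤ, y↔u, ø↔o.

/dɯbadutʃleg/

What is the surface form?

/ɯ/ harmonizes with /e/ ([-back]) → [i]
/u/ harmonizes with /e/ ([-back]) → [y]

[dibadytʃleg]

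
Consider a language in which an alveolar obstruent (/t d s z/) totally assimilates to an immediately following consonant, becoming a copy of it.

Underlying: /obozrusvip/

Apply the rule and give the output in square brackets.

/z/ before /r/ → [r] (total assimilation)
/s/ before /v/ → [v] (total assimilation)

[oborruvvip]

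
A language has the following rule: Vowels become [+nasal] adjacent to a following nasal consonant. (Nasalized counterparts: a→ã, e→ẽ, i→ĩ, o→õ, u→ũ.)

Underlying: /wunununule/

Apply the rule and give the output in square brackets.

[wũnũnũnule]

/u/ before nasal /n/ → [ũ]
/u/ before nasal /n/ → [ũ]
/u/ before nasal /n/ → [ũ]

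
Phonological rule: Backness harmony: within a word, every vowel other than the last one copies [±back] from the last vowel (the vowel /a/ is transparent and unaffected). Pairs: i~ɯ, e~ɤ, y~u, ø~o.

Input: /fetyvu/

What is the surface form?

/e/ harmonizes with /u/ ([+back]) → [ɤ]
/y/ harmonizes with /u/ ([+back]) → [u]

[fɤtuvu]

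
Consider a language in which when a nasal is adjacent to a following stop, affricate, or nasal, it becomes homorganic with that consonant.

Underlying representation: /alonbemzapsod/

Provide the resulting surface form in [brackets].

[alombemzapsod]

/n/ before /b/ (labial) → [m]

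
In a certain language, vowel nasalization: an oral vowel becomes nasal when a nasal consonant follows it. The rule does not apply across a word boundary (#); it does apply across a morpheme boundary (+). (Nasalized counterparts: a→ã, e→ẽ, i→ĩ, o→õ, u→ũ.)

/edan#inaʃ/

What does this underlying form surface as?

[edãn#ĩnaʃ]

/a/ before nasal /n/ → [ã]
/i/ before nasal /n/ → [ĩ]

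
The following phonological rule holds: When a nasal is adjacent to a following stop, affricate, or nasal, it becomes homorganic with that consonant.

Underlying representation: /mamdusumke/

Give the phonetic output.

[mandusuŋke]

/m/ before /d/ (alveolar) → [n]
/m/ before /k/ (velar) → [ŋ]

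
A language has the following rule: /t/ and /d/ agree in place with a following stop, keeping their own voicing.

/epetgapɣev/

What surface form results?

/t/ before /g/ (velar) → [k]

[epekgapɣev]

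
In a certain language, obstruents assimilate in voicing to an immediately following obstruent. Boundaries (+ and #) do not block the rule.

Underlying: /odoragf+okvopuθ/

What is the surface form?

/g/ before /f/ (voiceless) → [k]
/k/ before /v/ (voiced) → [g]

[odorakf+ogvopuθ]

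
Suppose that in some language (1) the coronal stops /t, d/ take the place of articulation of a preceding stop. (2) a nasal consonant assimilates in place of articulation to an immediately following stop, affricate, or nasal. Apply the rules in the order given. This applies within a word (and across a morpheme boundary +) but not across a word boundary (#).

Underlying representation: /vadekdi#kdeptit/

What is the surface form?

Rule 1: /d/ after /k/ (velar) → [g]
Rule 1: /d/ after /k/ (velar) → [g]
Rule 1: /t/ after /p/ (labial) → [p]
After rule 1: vadekgi#kgeppit
Rule 2: no segment meets the rule's conditions; no change.

[vadekgi#kgeppit]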